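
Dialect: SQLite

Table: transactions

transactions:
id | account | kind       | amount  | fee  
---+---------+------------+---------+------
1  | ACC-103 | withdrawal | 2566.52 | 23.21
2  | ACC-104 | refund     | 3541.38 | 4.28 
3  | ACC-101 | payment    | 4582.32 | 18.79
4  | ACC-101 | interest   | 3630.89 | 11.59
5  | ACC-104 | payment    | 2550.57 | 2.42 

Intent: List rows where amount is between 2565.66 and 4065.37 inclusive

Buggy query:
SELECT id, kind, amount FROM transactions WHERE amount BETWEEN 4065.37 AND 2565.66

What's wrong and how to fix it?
Bug: The bounds are reversed; BETWEEN a AND b requires a <= b to match anything

Fix: Swap the bounds so the smaller value comes first

Corrected query:
SELECT id, kind, amount FROM transactions WHERE amount BETWEEN 2565.66 AND 4065.37

Result:
id | kind       | amount 
---+------------+--------
1  | withdrawal | 2566.52
2  | refund     | 3541.38
4  | interest   | 3630.89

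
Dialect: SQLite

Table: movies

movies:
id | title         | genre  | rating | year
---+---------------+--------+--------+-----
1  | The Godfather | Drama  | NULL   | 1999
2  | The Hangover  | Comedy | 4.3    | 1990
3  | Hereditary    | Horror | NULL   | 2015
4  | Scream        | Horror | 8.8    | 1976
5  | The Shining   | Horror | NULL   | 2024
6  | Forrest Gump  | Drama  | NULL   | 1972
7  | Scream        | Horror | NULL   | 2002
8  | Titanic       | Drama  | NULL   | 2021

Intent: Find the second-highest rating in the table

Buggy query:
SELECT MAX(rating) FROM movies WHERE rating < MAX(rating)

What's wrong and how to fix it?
Bug: MAX(rating) on the right of the comparison is an aggregate-in-WHERE error

Fix: Put the inner MAX in a scalar subquery

Corrected query:
SELECT MAX(rating) FROM movies WHERE rating < (SELECT MAX(rating) FROM movies)

Result:
MAX(rating)
-----------
4.3        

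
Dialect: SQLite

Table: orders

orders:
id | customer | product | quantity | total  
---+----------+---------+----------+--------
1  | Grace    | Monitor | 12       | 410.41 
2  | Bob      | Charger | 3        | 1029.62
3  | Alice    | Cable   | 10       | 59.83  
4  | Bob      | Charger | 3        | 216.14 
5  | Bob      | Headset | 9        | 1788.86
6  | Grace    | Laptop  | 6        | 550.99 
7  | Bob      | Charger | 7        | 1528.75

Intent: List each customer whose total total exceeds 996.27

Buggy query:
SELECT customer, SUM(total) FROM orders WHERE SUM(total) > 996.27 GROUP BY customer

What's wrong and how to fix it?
Bug: Aggregate functions cannot appear in a WHERE clause

Fix: Move the aggregate condition to a HAVING clause

Corrected query:
SELECT customer, SUM(total) FROM orders GROUP BY customer HAVING SUM(total) > 996.27

Result:
customer | SUM(total)
---------+-----------
Bob      | 4563.37   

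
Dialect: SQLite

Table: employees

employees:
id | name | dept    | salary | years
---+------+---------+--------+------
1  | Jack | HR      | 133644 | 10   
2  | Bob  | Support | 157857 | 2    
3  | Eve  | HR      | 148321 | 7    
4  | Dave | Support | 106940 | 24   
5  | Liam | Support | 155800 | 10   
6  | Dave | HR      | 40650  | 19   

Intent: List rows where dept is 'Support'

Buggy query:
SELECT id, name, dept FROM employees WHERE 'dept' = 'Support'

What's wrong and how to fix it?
Bug: Single quotes denote string literals in SQL; the column name is being compared as a constant string

Fix: Remove the quotes around the column name (or use double quotes for an identifier)

Corrected query:
SELECT id, name, dept FROM employees WHERE dept = 'Support'

Result:
id | name | dept   
---+------+--------
2  | Bob  | Support
4  | Dave | Support
5  | Liam | Support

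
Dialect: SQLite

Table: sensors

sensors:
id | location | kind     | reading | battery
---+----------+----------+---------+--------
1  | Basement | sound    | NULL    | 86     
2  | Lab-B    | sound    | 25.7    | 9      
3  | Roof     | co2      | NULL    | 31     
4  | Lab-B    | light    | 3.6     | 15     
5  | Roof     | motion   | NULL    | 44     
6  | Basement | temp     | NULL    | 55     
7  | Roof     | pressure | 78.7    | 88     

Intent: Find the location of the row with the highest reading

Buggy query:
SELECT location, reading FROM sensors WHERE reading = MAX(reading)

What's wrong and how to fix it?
Bug: MAX(reading) is an aggregate and cannot be used directly in WHERE

Fix: Wrap MAX in a scalar subquery so WHERE compares against a single value

Corrected query:
SELECT location, reading FROM sensors WHERE reading = (SELECT MAX(reading) FROM sensors)

Result:
location | reading
---------+--------
Roof     | 78.7   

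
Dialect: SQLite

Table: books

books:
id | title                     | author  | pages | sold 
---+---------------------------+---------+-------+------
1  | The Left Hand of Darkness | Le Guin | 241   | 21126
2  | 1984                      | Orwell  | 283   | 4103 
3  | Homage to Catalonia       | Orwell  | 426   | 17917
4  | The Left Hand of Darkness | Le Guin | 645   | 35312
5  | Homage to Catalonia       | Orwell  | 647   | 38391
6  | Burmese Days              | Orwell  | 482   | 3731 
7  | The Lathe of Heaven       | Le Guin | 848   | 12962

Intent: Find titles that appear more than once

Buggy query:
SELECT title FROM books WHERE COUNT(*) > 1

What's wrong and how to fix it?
Bug: COUNT(*) is an aggregate and cannot be used in WHERE

Fix: GROUP BY title, then filter groups with HAVING COUNT(*) > 1

Corrected query:
SELECT title FROM books GROUP BY title HAVING COUNT(*) > 1

Result:
title                    
-------------------------
Homage to Catalonia      
The Left Hand of Darkness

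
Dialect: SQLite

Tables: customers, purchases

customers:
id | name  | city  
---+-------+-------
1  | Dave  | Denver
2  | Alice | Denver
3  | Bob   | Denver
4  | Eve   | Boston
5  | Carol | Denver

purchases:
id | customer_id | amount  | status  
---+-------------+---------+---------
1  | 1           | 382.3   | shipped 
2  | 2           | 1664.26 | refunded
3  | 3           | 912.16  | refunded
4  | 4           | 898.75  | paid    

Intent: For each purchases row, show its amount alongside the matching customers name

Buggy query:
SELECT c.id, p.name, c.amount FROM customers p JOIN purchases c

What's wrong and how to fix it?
Bug: Missing join condition: each purchases row is matched to all customers rows instead of just its own

Fix: Specify the join condition linking the foreign key to the parent id

Corrected query:
SELECT c.id, p.name, c.amount FROM customers p JOIN purchases c ON c.customer_id = p.id

Result:
id | name  | amount 
---+-------+--------
1  | Dave  | 382.3  
2  | Alice | 1664.26
3  | Bob   | 912.16 
4  | Eve   | 898.75 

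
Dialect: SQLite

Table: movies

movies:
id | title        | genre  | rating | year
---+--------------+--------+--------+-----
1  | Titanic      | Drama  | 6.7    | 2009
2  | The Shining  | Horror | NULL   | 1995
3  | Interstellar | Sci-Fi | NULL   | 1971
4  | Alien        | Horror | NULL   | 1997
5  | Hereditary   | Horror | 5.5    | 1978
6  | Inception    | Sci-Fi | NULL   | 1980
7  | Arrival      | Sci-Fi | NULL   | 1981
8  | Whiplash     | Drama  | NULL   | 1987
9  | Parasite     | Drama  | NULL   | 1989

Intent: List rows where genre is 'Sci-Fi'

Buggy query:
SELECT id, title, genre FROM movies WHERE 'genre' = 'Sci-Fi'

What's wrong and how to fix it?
Bug: Single quotes denote string literals in SQL; the column name is being compared as a constant string

Fix: Remove the quotes around the column name (or use double quotes for an identifier)

Corrected query:
SELECT id, title, genre FROM movies WHERE genre = 'Sci-Fi'

Result:
id | title        | genre 
---+--------------+-------
3  | Interstellar | Sci-Fi
6  | Inception    | Sci-Fi
7  | Arrival      | Sci-Fi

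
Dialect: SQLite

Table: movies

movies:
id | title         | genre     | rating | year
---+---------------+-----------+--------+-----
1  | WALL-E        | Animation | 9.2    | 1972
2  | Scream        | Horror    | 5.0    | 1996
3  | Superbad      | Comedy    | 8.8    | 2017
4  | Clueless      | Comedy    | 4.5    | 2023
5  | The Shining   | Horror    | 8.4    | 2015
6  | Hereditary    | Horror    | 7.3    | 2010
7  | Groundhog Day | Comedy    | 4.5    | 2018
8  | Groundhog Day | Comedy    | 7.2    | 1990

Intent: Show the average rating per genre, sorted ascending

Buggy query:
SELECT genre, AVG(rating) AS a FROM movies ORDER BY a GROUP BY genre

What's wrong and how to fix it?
Bug: ORDER BY appears before GROUP BY; SQL clause order requires GROUP BY first

Fix: Reorder: SELECT … FROM … GROUP BY … ORDER BY …

Corrected query:
SELECT genre, AVG(rating) AS a FROM movies GROUP BY genre ORDER BY a

Result:
genre     | a   
----------+-----
Comedy    | 6.25
Horror    | 6.9 
Animation | 9.2 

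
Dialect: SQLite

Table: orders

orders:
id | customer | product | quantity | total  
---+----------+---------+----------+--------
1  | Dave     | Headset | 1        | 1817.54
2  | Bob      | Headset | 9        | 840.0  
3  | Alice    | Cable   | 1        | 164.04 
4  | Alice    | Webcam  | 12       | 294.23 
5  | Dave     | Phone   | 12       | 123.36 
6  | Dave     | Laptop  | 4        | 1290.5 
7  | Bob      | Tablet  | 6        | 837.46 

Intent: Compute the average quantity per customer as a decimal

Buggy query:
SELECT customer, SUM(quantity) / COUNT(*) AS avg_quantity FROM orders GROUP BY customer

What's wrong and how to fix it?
Bug: Both operands are integers, so '/' performs integer division and truncates

Fix: Cast one side to REAL so the division keeps the fractional part

Corrected query:
SELECT customer, SUM(quantity) * 1.0 / COUNT(*) AS avg_quantity FROM orders GROUP BY customer

Result:
customer | avg_quantity
---------+-------------
Alice    | 6.5         
Bob      | 7.5         
Dave     | 5.666667    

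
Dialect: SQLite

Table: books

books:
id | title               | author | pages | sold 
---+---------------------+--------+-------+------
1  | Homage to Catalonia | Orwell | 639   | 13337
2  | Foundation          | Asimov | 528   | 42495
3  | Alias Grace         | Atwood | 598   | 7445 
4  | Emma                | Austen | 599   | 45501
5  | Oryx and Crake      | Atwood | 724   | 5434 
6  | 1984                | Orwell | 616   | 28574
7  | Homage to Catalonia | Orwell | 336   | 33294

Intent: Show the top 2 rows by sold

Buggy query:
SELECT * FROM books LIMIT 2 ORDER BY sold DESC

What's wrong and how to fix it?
Bug: LIMIT must come after ORDER BY

Fix: Sort with ORDER BY, then apply LIMIT

Corrected query:
SELECT * FROM books ORDER BY sold DESC LIMIT 2

Result:
id | title      | author | pages | sold 
---+------------+--------+-------+------
4  | Emma       | Austen | 599   | 45501
2  | Foundation | Asimov | 528   | 42495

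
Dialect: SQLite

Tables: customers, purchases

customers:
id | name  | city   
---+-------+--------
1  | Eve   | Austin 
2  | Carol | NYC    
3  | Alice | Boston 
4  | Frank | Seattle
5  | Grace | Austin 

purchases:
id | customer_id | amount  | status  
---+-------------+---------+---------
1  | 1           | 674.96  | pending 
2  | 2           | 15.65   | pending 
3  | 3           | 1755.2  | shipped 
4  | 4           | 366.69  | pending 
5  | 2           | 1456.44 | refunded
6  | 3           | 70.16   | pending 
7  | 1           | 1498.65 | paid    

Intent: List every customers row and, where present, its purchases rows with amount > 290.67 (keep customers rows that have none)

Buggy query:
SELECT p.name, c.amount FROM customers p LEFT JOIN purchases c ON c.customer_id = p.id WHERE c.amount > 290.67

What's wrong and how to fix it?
Bug: Filtering c.amount in WHERE discards the NULL rows produced by LEFT JOIN, turning it into an inner join

Fix: Put 'c.amount > 290.67' in the JOIN's ON clause instead of WHERE

Corrected query:
SELECT p.name, c.amount FROM customers p LEFT JOIN purchases c ON c.customer_id = p.id AND c.amount > 290.67

Result:
name  | amount 
------+--------
Eve   | 674.96 
Eve   | 1498.65
Carol | 1456.44
Alice | 1755.2 
Frank | 366.69 
Grace | NULL   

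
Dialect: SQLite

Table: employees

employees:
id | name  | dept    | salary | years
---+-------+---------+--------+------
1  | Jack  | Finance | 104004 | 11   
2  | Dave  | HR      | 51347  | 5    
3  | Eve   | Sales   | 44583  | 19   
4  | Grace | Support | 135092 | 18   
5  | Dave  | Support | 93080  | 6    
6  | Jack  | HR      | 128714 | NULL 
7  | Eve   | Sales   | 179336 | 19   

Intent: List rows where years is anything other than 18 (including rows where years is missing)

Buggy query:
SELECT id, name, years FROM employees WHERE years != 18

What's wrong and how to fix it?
Bug: 'years != 18' is unknown when years is NULL, so NULL rows are silently excluded

Fix: Handle NULL separately with IS NULL alongside the inequality

Corrected query:
SELECT id, name, years FROM employees WHERE years != 18 OR years IS NULL

Result:
id | name | years
---+------+------
1  | Jack | 11   
2  | Dave | 5    
3  | Eve  | 19   
5  | Dave | 6    
6  | Jack | NULL 
7  | Eve  | 19   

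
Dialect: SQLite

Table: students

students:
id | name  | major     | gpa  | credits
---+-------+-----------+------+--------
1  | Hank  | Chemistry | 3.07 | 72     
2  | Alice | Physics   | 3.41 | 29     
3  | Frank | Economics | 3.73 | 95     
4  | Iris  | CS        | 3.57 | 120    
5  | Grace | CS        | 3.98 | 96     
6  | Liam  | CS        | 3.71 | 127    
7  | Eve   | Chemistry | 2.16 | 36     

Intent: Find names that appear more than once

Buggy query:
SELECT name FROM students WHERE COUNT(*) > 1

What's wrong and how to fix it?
Bug: COUNT(*) is an aggregate and cannot be used in WHERE

Fix: Group first, then use HAVING for the count condition

Corrected query:
SELECT name FROM students GROUP BY name HAVING COUNT(*) > 1

Result:
(no rows)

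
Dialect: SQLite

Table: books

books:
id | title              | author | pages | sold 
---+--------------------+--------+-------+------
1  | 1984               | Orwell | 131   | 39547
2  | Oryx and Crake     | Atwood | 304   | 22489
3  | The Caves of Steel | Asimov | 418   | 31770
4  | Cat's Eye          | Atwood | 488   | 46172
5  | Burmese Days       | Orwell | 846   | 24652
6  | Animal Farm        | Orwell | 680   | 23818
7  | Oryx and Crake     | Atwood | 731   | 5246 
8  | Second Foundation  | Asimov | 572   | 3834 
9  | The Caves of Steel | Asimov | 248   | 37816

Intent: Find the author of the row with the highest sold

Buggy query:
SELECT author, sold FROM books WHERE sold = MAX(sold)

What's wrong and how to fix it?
Bug: WHERE is evaluated per row; an aggregate over the whole table isn't defined there

Fix: Use a subquery: WHERE sold = (SELECT MAX(sold) FROM books)

Corrected query:
SELECT author, sold FROM books WHERE sold = (SELECT MAX(sold) FROM books)

Result:
author | sold 
-------+------
Atwood | 46172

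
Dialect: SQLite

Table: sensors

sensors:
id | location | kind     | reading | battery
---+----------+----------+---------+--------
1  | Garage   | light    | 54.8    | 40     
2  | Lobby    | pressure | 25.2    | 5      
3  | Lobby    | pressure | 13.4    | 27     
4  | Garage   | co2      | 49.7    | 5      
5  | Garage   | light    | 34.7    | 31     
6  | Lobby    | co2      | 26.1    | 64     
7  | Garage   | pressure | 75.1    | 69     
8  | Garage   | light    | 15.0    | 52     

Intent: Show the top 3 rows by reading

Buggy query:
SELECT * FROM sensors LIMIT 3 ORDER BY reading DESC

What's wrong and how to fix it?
Bug: LIMIT must come after ORDER BY

Fix: Sort with ORDER BY, then apply LIMIT

Corrected query:
SELECT * FROM sensors ORDER BY reading DESC LIMIT 3

Result:
id | location | kind     | reading | battery
---+----------+----------+---------+--------
7  | Garage   | pressure | 75.1    | 69     
1  | Garage   | light    | 54.8    | 40     
4  | Garage   | co2      | 49.7    | 5      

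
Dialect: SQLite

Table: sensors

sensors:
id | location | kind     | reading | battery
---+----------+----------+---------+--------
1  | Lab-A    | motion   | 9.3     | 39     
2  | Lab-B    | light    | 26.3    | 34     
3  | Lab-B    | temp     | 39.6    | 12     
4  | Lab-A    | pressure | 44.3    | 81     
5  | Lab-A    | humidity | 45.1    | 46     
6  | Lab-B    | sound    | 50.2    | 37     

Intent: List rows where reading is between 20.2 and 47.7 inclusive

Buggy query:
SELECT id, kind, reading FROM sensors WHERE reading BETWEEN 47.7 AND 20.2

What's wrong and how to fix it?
Bug: BETWEEN expects the lower bound first; with 47.7 AND 20.2 the range is empty

Fix: Write BETWEEN 20.2 AND 47.7

Corrected query:
SELECT id, kind, reading FROM sensors WHERE reading BETWEEN 20.2 AND 47.7

Result:
id | kind     | reading
---+----------+--------
2  | light    | 26.3   
3  | temp     | 39.6   
4  | pressure | 44.3   
5  | humidity | 45.1   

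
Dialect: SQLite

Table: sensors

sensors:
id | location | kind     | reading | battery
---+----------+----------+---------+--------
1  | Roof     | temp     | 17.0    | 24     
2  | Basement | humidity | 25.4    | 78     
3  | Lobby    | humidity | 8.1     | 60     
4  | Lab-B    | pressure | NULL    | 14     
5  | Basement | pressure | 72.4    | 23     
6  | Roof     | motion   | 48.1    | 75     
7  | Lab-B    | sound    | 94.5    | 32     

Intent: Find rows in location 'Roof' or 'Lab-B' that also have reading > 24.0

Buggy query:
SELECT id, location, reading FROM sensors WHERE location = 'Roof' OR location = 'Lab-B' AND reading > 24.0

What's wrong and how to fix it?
Bug: Without parentheses, AND is evaluated before OR, so the reading filter only applies to the 'Lab-B' branch

Fix: Group the OR with parentheses (or use IN), then AND the threshold

Corrected query:
SELECT id, location, reading FROM sensors WHERE (location = 'Roof' OR location = 'Lab-B') AND reading > 24.0

Result:
id | location | reading
---+----------+--------
6  | Roof     | 48.1   
7  | Lab-B    | 94.5   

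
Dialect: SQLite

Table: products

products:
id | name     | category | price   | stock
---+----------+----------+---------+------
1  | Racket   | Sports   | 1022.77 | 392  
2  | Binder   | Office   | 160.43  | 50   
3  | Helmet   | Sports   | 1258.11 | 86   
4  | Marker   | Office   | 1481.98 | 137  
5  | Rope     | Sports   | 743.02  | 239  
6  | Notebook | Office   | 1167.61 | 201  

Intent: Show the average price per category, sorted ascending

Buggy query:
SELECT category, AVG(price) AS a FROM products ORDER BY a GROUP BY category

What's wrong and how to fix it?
Bug: GROUP BY must precede ORDER BY

Fix: Move ORDER BY to the end, after GROUP BY

Corrected query:
SELECT category, AVG(price) AS a FROM products GROUP BY category ORDER BY a

Result:
category | a          
---------+------------
Office   | 936.673333 
Sports   | 1007.966667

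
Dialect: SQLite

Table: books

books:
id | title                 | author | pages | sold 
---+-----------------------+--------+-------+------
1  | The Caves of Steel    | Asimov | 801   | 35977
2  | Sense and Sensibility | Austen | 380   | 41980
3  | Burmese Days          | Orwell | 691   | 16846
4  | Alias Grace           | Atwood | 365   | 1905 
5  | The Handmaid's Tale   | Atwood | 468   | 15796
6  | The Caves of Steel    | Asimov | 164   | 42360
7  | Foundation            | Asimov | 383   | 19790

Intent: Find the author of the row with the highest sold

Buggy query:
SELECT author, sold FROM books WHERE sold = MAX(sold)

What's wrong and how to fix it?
Bug: WHERE is evaluated per row; an aggregate over the whole table isn't defined there

Fix: Use a subquery: WHERE sold = (SELECT MAX(sold) FROM books)

Corrected query:
SELECT author, sold FROM books WHERE sold = (SELECT MAX(sold) FROM books)

Result:
author | sold 
-------+------
Asimov | 42360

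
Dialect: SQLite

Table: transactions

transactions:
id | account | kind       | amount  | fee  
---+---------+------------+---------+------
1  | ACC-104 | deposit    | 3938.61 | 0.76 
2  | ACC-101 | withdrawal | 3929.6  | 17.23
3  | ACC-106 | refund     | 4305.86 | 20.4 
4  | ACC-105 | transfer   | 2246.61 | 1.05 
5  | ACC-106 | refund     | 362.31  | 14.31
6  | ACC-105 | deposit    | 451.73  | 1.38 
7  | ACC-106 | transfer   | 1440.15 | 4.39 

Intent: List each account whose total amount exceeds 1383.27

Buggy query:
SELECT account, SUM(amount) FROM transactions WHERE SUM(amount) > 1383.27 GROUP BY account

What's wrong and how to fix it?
Bug: WHERE runs before GROUP BY, so aggregates aren't available there

Fix: Move the aggregate condition to a HAVING clause

Corrected query:
SELECT account, SUM(amount) FROM transactions GROUP BY account HAVING SUM(amount) > 1383.27

Result:
account | SUM(amount)
--------+------------
ACC-101 | 3929.6     
ACC-104 | 3938.61    
ACC-105 | 2698.34    
ACC-106 | 6108.32    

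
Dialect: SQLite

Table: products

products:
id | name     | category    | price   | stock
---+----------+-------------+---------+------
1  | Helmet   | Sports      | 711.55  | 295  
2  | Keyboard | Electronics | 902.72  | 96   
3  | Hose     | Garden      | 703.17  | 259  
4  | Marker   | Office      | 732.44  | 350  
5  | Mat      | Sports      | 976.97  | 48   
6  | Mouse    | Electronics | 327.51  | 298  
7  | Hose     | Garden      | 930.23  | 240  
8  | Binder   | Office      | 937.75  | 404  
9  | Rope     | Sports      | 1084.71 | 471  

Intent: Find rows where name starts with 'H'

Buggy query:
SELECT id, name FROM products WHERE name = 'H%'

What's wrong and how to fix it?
Bug: '=' compares the literal string including the % character; pattern matching needs LIKE

Fix: Replace '=' with LIKE so 'H%' is treated as a pattern

Corrected query:
SELECT id, name FROM products WHERE name LIKE 'H%'

Result:
id | name  
---+-------
1  | Helmet
3  | Hose  
7  | Hose  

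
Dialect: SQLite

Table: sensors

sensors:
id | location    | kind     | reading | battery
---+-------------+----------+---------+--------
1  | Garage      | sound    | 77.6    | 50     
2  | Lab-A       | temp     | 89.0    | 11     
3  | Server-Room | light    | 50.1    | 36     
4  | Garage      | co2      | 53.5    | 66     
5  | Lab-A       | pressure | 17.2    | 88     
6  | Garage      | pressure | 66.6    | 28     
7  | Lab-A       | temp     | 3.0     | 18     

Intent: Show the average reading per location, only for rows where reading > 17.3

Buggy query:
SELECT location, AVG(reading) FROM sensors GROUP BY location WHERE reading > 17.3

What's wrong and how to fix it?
Bug: WHERE cannot follow GROUP BY

Fix: Place WHERE between FROM and GROUP BY

Corrected query:
SELECT location, AVG(reading) FROM sensors WHERE reading > 17.3 GROUP BY location

Result:
location    | AVG(reading)
------------+-------------
Garage      | 65.9        
Lab-A       | 89          
Server-Room | 50.1        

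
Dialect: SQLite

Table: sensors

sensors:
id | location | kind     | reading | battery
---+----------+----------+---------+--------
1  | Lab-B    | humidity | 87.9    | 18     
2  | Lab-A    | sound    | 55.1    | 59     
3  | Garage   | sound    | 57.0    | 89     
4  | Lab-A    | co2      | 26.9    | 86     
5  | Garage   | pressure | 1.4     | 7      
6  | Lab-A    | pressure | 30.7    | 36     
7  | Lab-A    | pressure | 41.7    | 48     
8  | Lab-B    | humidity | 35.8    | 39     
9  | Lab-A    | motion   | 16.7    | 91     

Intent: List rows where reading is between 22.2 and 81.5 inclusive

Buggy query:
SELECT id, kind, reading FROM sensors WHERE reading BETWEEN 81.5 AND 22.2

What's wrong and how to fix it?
Bug: BETWEEN expects the lower bound first; with 81.5 AND 22.2 the range is empty

Fix: Write BETWEEN 22.2 AND 81.5

Corrected query:
SELECT id, kind, reading FROM sensors WHERE reading BETWEEN 22.2 AND 81.5

Result:
id | kind     | reading
---+----------+--------
2  | sound    | 55.1   
3  | sound    | 57     
4  | co2      | 26.9   
6  | pressure | 30.7   
7  | pressure | 41.7   
8  | humidity | 35.8   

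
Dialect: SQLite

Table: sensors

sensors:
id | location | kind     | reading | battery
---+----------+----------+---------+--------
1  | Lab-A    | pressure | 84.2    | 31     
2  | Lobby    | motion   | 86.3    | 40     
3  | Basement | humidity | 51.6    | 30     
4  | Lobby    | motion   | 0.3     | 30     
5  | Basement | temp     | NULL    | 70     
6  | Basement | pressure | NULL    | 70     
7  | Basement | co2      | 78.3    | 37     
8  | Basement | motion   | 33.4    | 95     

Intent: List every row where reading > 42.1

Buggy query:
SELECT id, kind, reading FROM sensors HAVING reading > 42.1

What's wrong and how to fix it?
Bug: This is a non-aggregate query (no GROUP BY, no aggregates), so in SQLite the HAVING clause is invalid here; a row-level condition belongs in WHERE

Fix: Replace HAVING with WHERE since the condition applies to individual rows

Corrected query:
SELECT id, kind, reading FROM sensors WHERE reading > 42.1

Result:
id | kind     | reading
---+----------+--------
1  | pressure | 84.2   
2  | motion   | 86.3   
3  | humidity | 51.6   
7  | co2      | 78.3   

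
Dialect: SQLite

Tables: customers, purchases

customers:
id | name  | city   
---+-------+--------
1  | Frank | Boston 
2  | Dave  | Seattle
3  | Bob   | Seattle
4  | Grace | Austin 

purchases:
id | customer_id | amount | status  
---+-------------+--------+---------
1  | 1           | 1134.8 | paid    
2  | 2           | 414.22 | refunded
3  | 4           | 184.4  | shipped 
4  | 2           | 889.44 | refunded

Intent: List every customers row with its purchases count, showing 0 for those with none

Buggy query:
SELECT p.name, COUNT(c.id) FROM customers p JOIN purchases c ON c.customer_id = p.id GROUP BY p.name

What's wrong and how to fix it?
Bug: INNER JOIN drops customers rows that have no matching purchases rows

Fix: Switch to LEFT JOIN to retain unmatched parent rows

Corrected query:
SELECT p.name, COUNT(c.id) FROM customers p LEFT JOIN purchases c ON c.customer_id = p.id GROUP BY p.name

Result:
name  | COUNT(c.id)
------+------------
Bob   | 0          
Dave  | 2          
Frank | 1          
Grace | 1          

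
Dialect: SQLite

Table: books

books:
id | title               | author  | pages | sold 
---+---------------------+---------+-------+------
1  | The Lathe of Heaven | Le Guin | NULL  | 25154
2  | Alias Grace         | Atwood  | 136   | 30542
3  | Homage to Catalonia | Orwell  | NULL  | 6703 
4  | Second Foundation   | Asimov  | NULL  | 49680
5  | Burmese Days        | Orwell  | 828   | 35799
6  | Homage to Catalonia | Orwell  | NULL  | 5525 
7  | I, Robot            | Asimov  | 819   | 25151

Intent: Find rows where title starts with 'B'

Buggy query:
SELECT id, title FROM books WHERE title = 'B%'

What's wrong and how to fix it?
Bug: Wildcards only work with LIKE; '=' treats '%' as a literal character

Fix: Use LIKE for wildcard pattern matching

Corrected query:
SELECT id, title FROM books WHERE title LIKE 'B%'

Result:
id | title       
---+-------------
5  | Burmese Days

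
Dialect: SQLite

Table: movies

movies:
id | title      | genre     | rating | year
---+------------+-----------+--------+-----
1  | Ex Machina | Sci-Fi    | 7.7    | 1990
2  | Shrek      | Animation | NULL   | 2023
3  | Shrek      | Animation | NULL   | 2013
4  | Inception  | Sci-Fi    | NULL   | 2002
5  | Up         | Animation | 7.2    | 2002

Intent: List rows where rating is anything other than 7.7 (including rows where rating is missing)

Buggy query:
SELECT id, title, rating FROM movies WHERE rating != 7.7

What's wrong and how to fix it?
Bug: 'rating != 7.7' is unknown when rating is NULL, so NULL rows are silently excluded

Fix: Add an explicit OR rating IS NULL to include the missing-value rows

Corrected query:
SELECT id, title, rating FROM movies WHERE rating != 7.7 OR rating IS NULL

Result:
id | title     | rating
---+-----------+-------
2  | Shrek     | NULL  
3  | Shrek     | NULL  
4  | Inception | NULL  
5  | Up        | 7.2   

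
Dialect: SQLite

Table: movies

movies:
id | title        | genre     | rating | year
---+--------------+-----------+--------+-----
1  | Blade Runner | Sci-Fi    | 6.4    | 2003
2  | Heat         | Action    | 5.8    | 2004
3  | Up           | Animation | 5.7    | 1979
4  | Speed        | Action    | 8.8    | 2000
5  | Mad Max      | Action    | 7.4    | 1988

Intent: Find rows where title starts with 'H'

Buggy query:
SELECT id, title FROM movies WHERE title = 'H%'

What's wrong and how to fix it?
Bug: Wildcards only work with LIKE; '=' treats '%' as a literal character

Fix: Replace '=' with LIKE so 'H%' is treated as a pattern

Corrected query:
SELECT id, title FROM movies WHERE title LIKE 'H%'

Result:
id | title
---+------
2  | Heat 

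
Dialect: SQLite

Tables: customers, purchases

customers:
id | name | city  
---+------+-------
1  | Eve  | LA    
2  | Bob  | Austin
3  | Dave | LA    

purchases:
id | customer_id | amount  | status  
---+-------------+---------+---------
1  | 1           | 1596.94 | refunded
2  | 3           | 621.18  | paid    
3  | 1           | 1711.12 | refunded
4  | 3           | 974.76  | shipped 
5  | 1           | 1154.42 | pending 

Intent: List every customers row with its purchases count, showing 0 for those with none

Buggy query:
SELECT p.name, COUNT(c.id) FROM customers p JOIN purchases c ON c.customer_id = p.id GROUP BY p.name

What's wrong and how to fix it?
Bug: An inner join excludes parents with zero children

Fix: Switch to LEFT JOIN to retain unmatched parent rows

Corrected query:
SELECT p.name, COUNT(c.id) FROM customers p LEFT JOIN purchases c ON c.customer_id = p.id GROUP BY p.name

Result:
name | COUNT(c.id)
-----+------------
Bob  | 0          
Dave | 2          
Eve  | 3          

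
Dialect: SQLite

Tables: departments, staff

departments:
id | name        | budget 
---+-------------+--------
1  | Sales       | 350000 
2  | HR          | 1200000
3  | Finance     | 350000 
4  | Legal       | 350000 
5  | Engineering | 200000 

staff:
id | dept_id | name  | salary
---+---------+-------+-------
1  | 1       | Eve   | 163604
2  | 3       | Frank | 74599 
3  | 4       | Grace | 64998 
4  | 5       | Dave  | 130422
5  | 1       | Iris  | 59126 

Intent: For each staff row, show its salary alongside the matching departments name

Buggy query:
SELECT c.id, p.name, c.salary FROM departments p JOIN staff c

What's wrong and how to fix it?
Bug: Missing join condition: each staff row is matched to all departments rows instead of just its own

Fix: Specify the join condition linking the foreign key to the parent id

Corrected query:
SELECT c.id, p.name, c.salary FROM departments p JOIN staff c ON c.dept_id = p.id

Result:
id | name        | salary
---+-------------+-------
1  | Sales       | 163604
2  | Finance     | 74599 
3  | Legal       | 64998 
4  | Engineering | 130422
5  | Sales       | 59126 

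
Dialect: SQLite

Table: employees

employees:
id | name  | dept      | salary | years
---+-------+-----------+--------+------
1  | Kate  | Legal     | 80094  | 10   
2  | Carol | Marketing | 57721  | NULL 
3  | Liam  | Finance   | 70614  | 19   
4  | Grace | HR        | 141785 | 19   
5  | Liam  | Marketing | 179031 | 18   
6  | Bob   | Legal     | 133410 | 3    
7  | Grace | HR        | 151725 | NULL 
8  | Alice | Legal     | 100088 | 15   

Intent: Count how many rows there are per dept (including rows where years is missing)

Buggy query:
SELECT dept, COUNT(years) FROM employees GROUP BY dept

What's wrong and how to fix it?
Bug: COUNT(column) counts non-NULL values only; rows with NULL years aren't counted

Fix: Replace COUNT(years) with COUNT(*)

Corrected query:
SELECT dept, COUNT(*) FROM employees GROUP BY dept

Result:
dept      | COUNT(*)
----------+---------
Finance   | 1       
HR        | 2       
Legal     | 3       
Marketing | 2       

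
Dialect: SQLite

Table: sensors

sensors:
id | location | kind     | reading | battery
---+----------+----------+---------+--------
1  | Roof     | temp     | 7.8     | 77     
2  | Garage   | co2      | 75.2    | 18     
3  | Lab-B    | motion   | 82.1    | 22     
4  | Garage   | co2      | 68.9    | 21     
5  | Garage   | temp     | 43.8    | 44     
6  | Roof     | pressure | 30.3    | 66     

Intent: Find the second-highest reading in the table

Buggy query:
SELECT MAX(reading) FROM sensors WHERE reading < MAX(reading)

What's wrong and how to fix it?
Bug: MAX(reading) on the right of the comparison is an aggregate-in-WHERE error

Fix: Put the inner MAX in a scalar subquery

Corrected query:
SELECT MAX(reading) FROM sensors WHERE reading < (SELECT MAX(reading) FROM sensors)

Result:
MAX(reading)
------------
75.2        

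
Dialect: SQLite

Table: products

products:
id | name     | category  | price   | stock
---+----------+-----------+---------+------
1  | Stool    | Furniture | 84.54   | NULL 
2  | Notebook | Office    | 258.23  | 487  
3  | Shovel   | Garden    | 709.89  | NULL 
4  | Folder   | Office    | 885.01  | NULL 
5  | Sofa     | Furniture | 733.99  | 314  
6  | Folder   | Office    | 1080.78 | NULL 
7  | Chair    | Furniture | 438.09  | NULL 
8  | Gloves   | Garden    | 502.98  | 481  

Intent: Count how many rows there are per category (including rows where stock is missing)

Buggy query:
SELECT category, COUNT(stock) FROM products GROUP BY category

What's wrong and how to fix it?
Bug: COUNT(column) counts non-NULL values only; rows with NULL stock aren't counted

Fix: Replace COUNT(stock) with COUNT(*)

Corrected query:
SELECT category, COUNT(*) FROM products GROUP BY category

Result:
category  | COUNT(*)
----------+---------
Furniture | 3       
Garden    | 2       
Office    | 3       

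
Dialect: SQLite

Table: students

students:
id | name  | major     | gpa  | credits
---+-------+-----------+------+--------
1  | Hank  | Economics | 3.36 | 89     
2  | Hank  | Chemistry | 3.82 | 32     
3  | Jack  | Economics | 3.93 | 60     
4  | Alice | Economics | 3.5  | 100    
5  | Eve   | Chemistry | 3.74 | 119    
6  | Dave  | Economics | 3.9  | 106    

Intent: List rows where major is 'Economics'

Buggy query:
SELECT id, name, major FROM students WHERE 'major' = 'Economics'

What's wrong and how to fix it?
Bug: 'major' in single quotes is a string literal, not the column; the comparison is literal-vs-literal and never true

Fix: Remove the quotes around the column name (or use double quotes for an identifier)

Corrected query:
SELECT id, name, major FROM students WHERE major = 'Economics'

Result:
id | name  | major    
---+-------+----------
1  | Hank  | Economics
3  | Jack  | Economics
4  | Alice | Economics
6  | Dave  | Economics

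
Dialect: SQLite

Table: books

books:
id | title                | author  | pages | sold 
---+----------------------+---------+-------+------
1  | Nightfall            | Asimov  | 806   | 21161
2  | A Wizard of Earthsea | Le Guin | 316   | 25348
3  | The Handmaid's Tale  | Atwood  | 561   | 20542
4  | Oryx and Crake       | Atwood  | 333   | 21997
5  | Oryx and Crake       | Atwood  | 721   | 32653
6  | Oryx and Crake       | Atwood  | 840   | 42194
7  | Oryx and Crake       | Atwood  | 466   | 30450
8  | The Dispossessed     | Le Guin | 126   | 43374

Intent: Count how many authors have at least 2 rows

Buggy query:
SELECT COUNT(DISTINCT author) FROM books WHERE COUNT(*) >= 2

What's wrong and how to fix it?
Bug: WHERE filters individual rows, not groups, so a group-level COUNT is invalid there

Fix: Use a subquery that GROUPs and filters with HAVING, then count its rows

Corrected query:
SELECT COUNT(*) FROM (SELECT author FROM books GROUP BY author HAVING COUNT(*) >= 2)

Result:
COUNT(*)
--------
2       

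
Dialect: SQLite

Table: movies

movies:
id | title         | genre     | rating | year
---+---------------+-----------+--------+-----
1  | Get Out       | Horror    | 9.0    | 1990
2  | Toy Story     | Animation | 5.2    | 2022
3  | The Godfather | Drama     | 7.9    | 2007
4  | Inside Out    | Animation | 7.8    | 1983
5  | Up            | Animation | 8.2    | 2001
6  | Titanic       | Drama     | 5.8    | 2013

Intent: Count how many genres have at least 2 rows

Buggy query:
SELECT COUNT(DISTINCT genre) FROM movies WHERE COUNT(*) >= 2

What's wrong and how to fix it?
Bug: WHERE filters individual rows, not groups, so a group-level COUNT is invalid there

Fix: Use a subquery that GROUPs and filters with HAVING, then count its rows

Corrected query:
SELECT COUNT(*) FROM (SELECT genre FROM movies GROUP BY genre HAVING COUNT(*) >= 2)

Result:
COUNT(*)
--------
2       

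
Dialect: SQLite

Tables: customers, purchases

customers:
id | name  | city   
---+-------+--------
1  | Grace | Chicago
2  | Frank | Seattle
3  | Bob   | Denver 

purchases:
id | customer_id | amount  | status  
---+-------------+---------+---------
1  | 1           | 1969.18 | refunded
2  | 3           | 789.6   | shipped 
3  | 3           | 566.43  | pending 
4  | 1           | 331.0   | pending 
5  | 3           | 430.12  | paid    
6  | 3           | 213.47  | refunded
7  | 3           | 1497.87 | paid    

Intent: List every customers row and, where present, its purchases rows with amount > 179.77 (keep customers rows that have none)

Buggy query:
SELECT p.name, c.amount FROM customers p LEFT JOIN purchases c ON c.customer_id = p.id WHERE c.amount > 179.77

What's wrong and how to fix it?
Bug: A WHERE condition on the right-hand table after LEFT JOIN drops unmatched parents

Fix: Put 'c.amount > 179.77' in the JOIN's ON clause instead of WHERE

Corrected query:
SELECT p.name, c.amount FROM customers p LEFT JOIN purchases c ON c.customer_id = p.id AND c.amount > 179.77

Result:
name  | amount 
------+--------
Grace | 331    
Grace | 1969.18
Frank | NULL   
Bob   | 213.47 
Bob   | 430.12 
Bob   | 566.43 
Bob   | 789.6  
Bob   | 1497.87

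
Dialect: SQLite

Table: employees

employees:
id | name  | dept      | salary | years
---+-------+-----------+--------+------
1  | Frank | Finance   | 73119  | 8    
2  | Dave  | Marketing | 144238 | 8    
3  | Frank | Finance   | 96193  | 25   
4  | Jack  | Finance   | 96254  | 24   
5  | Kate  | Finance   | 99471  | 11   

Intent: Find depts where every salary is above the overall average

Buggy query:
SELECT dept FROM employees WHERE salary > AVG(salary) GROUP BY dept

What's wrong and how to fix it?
Bug: WHERE evaluates per row before aggregation, so AVG() is unavailable

Fix: Use a subquery for AVG and a HAVING MIN(...) filter so the condition holds for every row in the group

Corrected query:
SELECT dept FROM employees GROUP BY dept HAVING MIN(salary) > (SELECT AVG(salary) FROM employees)

Result:
dept     
---------
Marketing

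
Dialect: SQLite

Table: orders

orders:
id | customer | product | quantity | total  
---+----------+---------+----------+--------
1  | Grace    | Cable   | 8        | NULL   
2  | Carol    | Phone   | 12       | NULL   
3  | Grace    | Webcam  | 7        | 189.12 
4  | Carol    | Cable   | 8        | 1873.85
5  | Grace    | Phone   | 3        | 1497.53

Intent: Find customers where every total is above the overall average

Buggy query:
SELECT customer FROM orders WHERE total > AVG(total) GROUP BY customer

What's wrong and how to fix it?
Bug: AVG() is an aggregate; it can't sit directly in WHERE

Fix: Use a subquery for AVG and a HAVING MIN(...) filter so the condition holds for every row in the group

Corrected query:
SELECT customer FROM orders GROUP BY customer HAVING MIN(total) > (SELECT AVG(total) FROM orders)

Result:
customer
--------
Carol   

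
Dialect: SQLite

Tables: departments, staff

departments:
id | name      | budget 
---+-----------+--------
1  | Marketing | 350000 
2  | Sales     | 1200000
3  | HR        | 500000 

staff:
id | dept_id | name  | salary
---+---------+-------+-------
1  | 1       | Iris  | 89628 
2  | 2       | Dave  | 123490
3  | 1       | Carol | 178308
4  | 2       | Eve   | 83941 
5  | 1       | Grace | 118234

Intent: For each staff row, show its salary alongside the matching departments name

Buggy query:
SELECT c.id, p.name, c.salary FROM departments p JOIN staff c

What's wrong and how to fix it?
Bug: JOIN with no ON clause produces a cartesian product; every staff row pairs with every departments row

Fix: Specify the join condition linking the foreign key to the parent id

Corrected query:
SELECT c.id, p.name, c.salary FROM departments p JOIN staff c ON c.dept_id = p.id

Result:
id | name      | salary
---+-----------+-------
1  | Marketing | 89628 
2  | Sales     | 123490
3  | Marketing | 178308
4  | Sales     | 83941 
5  | Marketing | 118234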